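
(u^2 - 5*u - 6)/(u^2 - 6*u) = (u + 1)/u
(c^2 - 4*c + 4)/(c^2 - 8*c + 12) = (c - 2)/(c - 6)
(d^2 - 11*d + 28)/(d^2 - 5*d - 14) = (d - 4)/(d + 2)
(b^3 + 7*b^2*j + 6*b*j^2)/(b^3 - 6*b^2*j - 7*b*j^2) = (b + 6*j)/(b - 7*j)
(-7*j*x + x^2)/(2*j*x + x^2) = (-7*j + x)/(2*j + x)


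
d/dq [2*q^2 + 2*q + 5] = 4*q + 2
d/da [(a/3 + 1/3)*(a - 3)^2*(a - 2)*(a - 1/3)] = 5*a^4/3 - 88*a^3/9 + 46*a^2/3 - 8*a/9 - 19/3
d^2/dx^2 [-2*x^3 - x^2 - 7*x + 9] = -12*x - 2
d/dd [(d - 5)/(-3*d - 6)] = -7/(3*(d + 2)^2)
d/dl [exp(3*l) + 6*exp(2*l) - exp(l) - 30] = (3*exp(2*l) + 12*exp(l) - 1)*exp(l)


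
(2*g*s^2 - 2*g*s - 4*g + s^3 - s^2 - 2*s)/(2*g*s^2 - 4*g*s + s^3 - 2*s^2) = (s + 1)/s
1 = 1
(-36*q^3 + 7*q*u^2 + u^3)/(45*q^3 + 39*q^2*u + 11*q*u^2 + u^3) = (-12*q^2 + 4*q*u + u^2)/(15*q^2 + 8*q*u + u^2)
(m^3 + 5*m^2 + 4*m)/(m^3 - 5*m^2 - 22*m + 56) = m*(m + 1)/(m^2 - 9*m + 14)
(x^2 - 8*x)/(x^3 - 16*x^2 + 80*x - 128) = x/(x^2 - 8*x + 16)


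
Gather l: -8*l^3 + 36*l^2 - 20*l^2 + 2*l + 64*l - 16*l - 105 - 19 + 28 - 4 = -8*l^3 + 16*l^2 + 50*l - 100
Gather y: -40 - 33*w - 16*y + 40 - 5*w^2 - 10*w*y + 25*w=-5*w^2 - 8*w + y*(-10*w - 16)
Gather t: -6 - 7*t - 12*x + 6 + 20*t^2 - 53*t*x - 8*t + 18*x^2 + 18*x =20*t^2 + t*(-53*x - 15) + 18*x^2 + 6*x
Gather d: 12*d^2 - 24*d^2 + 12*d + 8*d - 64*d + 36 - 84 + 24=-12*d^2 - 44*d - 24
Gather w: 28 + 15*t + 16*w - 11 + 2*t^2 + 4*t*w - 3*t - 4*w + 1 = 2*t^2 + 12*t + w*(4*t + 12) + 18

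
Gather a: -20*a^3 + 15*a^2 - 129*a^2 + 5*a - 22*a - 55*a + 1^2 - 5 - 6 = -20*a^3 - 114*a^2 - 72*a - 10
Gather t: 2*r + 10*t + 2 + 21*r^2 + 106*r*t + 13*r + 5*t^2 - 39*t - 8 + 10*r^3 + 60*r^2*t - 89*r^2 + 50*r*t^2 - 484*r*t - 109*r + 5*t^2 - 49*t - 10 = 10*r^3 - 68*r^2 - 94*r + t^2*(50*r + 10) + t*(60*r^2 - 378*r - 78) - 16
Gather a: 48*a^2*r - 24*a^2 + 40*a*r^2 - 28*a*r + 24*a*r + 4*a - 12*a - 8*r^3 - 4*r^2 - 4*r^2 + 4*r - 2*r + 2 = a^2*(48*r - 24) + a*(40*r^2 - 4*r - 8) - 8*r^3 - 8*r^2 + 2*r + 2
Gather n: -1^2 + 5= 4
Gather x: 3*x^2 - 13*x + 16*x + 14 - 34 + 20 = 3*x^2 + 3*x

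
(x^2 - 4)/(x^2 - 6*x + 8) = (x + 2)/(x - 4)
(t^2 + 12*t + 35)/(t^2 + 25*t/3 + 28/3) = 3*(t + 5)/(3*t + 4)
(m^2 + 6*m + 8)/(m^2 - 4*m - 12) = (m + 4)/(m - 6)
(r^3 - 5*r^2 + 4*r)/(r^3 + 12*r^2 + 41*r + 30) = r*(r^2 - 5*r + 4)/(r^3 + 12*r^2 + 41*r + 30)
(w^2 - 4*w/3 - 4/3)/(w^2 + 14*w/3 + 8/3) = (w - 2)/(w + 4)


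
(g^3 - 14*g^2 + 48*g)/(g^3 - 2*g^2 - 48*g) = (g - 6)/(g + 6)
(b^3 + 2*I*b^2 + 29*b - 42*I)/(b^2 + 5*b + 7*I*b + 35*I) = (b^2 - 5*I*b - 6)/(b + 5)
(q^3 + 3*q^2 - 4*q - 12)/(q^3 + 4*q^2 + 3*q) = (q^2 - 4)/(q*(q + 1))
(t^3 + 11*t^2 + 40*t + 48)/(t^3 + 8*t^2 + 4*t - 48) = (t^2 + 7*t + 12)/(t^2 + 4*t - 12)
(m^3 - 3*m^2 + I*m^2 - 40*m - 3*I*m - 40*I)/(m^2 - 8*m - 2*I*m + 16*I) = (m^2 + m*(5 + I) + 5*I)/(m - 2*I)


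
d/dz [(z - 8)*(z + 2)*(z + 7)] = 3*z^2 + 2*z - 58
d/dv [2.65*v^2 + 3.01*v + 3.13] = 5.3*v + 3.01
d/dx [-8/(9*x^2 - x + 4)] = 8*(18*x - 1)/(9*x^2 - x + 4)^2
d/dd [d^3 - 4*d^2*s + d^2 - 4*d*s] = 3*d^2 - 8*d*s + 2*d - 4*s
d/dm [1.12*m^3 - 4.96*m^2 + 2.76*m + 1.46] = 3.36*m^2 - 9.92*m + 2.76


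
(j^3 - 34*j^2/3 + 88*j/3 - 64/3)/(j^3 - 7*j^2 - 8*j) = (3*j^2 - 10*j + 8)/(3*j*(j + 1))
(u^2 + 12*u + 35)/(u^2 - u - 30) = (u + 7)/(u - 6)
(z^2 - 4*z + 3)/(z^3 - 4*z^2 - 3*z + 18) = (z - 1)/(z^2 - z - 6)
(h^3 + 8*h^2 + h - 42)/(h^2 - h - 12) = (h^2 + 5*h - 14)/(h - 4)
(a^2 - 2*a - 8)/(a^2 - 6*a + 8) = (a + 2)/(a - 2)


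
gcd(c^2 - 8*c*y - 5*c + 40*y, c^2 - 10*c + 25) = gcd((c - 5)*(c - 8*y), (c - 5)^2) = c - 5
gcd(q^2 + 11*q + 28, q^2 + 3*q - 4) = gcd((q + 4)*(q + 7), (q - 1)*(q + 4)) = q + 4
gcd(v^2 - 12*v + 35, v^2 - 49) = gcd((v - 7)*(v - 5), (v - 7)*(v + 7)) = v - 7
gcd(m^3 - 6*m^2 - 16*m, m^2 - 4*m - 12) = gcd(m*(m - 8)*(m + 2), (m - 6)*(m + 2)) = m + 2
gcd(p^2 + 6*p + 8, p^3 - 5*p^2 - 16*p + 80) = p + 4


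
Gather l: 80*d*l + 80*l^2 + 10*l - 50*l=80*l^2 + l*(80*d - 40)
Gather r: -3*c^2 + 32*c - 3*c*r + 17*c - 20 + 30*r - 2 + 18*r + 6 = -3*c^2 + 49*c + r*(48 - 3*c) - 16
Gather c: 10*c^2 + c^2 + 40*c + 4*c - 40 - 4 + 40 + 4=11*c^2 + 44*c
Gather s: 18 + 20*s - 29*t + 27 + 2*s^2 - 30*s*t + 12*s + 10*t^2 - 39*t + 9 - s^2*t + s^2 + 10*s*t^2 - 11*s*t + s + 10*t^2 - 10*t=s^2*(3 - t) + s*(10*t^2 - 41*t + 33) + 20*t^2 - 78*t + 54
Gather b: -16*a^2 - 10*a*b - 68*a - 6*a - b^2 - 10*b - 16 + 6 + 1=-16*a^2 - 74*a - b^2 + b*(-10*a - 10) - 9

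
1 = 1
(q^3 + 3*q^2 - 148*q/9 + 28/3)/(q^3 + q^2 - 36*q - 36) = (q^2 - 3*q + 14/9)/(q^2 - 5*q - 6)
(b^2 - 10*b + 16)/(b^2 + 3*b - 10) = (b - 8)/(b + 5)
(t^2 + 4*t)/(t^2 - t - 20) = t/(t - 5)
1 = 1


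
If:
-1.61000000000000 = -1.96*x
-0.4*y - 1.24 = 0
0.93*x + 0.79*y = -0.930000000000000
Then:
No Solution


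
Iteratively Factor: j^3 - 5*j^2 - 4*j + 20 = (j - 2)*(j^2 - 3*j - 10) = (j - 2)*(j + 2)*(j - 5)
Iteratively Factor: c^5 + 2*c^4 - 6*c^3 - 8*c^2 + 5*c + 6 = (c + 3)*(c^4 - c^3 - 3*c^2 + c + 2) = (c + 1)*(c + 3)*(c^3 - 2*c^2 - c + 2) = (c + 1)^2*(c + 3)*(c^2 - 3*c + 2) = (c - 1)*(c + 1)^2*(c + 3)*(c - 2)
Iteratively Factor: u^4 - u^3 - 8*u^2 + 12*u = (u + 3)*(u^3 - 4*u^2 + 4*u) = (u - 2)*(u + 3)*(u^2 - 2*u) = u*(u - 2)*(u + 3)*(u - 2)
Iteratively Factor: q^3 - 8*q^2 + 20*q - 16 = (q - 4)*(q^2 - 4*q + 4) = (q - 4)*(q - 2)*(q - 2)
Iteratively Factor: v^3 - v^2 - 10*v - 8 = (v - 4)*(v^2 + 3*v + 2) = (v - 4)*(v + 2)*(v + 1)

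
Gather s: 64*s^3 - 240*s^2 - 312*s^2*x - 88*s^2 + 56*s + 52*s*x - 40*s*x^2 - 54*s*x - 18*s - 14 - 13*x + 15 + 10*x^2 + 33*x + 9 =64*s^3 + s^2*(-312*x - 328) + s*(-40*x^2 - 2*x + 38) + 10*x^2 + 20*x + 10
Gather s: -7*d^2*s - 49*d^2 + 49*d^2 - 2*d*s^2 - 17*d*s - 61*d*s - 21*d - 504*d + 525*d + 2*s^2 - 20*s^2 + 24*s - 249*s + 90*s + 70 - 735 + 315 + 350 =s^2*(-2*d - 18) + s*(-7*d^2 - 78*d - 135)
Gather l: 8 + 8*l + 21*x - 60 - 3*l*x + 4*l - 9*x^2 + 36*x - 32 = l*(12 - 3*x) - 9*x^2 + 57*x - 84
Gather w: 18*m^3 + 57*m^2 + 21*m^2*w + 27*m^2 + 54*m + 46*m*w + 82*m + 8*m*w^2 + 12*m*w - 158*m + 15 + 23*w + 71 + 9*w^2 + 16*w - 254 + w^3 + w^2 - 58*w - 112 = 18*m^3 + 84*m^2 - 22*m + w^3 + w^2*(8*m + 10) + w*(21*m^2 + 58*m - 19) - 280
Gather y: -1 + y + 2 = y + 1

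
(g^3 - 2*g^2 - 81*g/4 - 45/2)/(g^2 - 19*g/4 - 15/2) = (4*g^2 + 16*g + 15)/(4*g + 5)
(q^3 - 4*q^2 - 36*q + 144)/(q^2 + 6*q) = q - 10 + 24/q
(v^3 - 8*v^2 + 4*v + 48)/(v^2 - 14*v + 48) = (v^2 - 2*v - 8)/(v - 8)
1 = 1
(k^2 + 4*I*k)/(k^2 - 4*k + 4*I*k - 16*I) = k/(k - 4)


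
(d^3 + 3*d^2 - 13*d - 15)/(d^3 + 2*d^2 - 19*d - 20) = (d - 3)/(d - 4)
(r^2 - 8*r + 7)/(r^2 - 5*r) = (r^2 - 8*r + 7)/(r*(r - 5))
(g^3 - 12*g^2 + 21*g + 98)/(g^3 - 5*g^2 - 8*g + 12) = (g^2 - 14*g + 49)/(g^2 - 7*g + 6)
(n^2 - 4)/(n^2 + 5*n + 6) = (n - 2)/(n + 3)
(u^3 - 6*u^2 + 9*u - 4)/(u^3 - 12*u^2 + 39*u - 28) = (u - 1)/(u - 7)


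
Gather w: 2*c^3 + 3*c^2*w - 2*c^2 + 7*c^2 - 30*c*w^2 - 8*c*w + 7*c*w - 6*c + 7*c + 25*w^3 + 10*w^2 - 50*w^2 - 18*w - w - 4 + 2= 2*c^3 + 5*c^2 + c + 25*w^3 + w^2*(-30*c - 40) + w*(3*c^2 - c - 19) - 2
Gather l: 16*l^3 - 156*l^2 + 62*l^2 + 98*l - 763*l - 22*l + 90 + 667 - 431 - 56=16*l^3 - 94*l^2 - 687*l + 270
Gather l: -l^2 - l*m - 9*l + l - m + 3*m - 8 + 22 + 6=-l^2 + l*(-m - 8) + 2*m + 20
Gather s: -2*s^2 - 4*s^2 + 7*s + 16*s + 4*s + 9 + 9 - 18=-6*s^2 + 27*s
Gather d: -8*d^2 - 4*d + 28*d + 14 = -8*d^2 + 24*d + 14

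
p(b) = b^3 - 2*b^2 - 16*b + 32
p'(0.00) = -16.00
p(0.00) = 32.00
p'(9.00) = 191.00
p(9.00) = 455.00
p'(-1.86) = 1.82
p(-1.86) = 48.41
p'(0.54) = -17.29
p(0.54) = 22.93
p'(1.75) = -13.81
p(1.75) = 3.23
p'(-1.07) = -8.29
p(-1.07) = 45.61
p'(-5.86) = 110.46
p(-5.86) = -144.15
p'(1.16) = -16.60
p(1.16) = 12.31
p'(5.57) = 54.79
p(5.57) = 53.64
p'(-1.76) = 0.33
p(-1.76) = 48.51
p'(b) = 3*b^2 - 4*b - 16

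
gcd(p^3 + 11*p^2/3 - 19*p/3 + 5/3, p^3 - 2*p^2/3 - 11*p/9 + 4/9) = p - 1/3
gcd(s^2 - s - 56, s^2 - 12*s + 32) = s - 8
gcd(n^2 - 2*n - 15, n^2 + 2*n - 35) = n - 5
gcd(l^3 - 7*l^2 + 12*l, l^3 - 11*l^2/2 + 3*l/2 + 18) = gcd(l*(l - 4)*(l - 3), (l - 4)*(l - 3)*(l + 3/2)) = l^2 - 7*l + 12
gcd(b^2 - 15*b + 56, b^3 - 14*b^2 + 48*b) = b - 8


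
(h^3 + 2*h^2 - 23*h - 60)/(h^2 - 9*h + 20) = (h^2 + 7*h + 12)/(h - 4)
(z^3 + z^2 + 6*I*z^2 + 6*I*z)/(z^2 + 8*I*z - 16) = z*(z^2 + z + 6*I*z + 6*I)/(z^2 + 8*I*z - 16)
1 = 1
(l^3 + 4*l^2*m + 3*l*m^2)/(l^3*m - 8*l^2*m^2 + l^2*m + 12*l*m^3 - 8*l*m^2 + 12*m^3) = l*(l^2 + 4*l*m + 3*m^2)/(m*(l^3 - 8*l^2*m + l^2 + 12*l*m^2 - 8*l*m + 12*m^2))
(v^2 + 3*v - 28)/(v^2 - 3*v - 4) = (v + 7)/(v + 1)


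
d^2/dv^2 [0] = 0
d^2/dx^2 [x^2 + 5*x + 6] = 2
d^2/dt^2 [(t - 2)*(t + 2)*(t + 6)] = 6*t + 12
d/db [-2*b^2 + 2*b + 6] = 2 - 4*b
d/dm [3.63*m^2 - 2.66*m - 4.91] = 7.26*m - 2.66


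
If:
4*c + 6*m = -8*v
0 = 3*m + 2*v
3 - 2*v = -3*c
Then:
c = -3/5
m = -2/5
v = 3/5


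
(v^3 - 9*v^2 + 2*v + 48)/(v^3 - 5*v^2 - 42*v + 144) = (v + 2)/(v + 6)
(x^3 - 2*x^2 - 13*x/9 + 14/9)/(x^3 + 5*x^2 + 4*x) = (x^2 - 3*x + 14/9)/(x*(x + 4))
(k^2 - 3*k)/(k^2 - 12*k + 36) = k*(k - 3)/(k^2 - 12*k + 36)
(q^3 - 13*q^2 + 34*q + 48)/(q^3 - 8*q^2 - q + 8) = (q - 6)/(q - 1)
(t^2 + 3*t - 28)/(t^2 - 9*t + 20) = (t + 7)/(t - 5)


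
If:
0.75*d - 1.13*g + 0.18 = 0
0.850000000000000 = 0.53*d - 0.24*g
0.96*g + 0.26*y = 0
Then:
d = 2.40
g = 1.75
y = -6.46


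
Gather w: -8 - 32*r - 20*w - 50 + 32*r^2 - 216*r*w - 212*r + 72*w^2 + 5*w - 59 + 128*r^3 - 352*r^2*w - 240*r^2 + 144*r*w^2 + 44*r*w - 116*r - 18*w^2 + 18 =128*r^3 - 208*r^2 - 360*r + w^2*(144*r + 54) + w*(-352*r^2 - 172*r - 15) - 99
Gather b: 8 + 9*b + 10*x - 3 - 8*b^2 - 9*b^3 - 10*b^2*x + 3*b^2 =-9*b^3 + b^2*(-10*x - 5) + 9*b + 10*x + 5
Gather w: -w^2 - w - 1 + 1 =-w^2 - w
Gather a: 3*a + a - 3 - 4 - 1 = 4*a - 8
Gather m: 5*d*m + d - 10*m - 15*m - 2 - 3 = d + m*(5*d - 25) - 5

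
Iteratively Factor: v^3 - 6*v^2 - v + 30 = (v - 5)*(v^2 - v - 6) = (v - 5)*(v + 2)*(v - 3)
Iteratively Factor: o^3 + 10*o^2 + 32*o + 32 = (o + 4)*(o^2 + 6*o + 8) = (o + 2)*(o + 4)*(o + 4)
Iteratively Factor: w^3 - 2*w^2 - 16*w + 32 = (w - 4)*(w^2 + 2*w - 8) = (w - 4)*(w - 2)*(w + 4)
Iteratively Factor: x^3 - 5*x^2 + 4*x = (x - 1)*(x^2 - 4*x) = (x - 4)*(x - 1)*(x)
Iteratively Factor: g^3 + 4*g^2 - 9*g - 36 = (g + 4)*(g^2 - 9) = (g + 3)*(g + 4)*(g - 3)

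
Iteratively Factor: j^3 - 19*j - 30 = (j + 2)*(j^2 - 2*j - 15) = (j + 2)*(j + 3)*(j - 5)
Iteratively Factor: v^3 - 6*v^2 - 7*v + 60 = (v + 3)*(v^2 - 9*v + 20) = (v - 4)*(v + 3)*(v - 5)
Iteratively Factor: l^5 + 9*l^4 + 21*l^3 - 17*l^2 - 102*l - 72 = (l + 3)*(l^4 + 6*l^3 + 3*l^2 - 26*l - 24) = (l - 2)*(l + 3)*(l^3 + 8*l^2 + 19*l + 12) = (l - 2)*(l + 3)*(l + 4)*(l^2 + 4*l + 3) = (l - 2)*(l + 1)*(l + 3)*(l + 4)*(l + 3)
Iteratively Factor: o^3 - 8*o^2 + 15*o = (o)*(o^2 - 8*o + 15) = o*(o - 5)*(o - 3)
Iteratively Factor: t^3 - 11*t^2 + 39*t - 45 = (t - 3)*(t^2 - 8*t + 15) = (t - 3)^2*(t - 5)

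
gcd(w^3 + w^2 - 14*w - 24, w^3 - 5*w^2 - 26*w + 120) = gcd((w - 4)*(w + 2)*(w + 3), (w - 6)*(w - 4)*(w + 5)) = w - 4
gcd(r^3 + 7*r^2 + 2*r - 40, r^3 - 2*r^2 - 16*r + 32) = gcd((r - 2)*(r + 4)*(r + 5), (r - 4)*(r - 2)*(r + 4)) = r^2 + 2*r - 8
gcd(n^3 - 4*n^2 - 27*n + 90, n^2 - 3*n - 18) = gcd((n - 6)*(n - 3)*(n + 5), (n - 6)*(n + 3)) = n - 6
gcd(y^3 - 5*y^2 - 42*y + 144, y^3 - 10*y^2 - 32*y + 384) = y^2 - 2*y - 48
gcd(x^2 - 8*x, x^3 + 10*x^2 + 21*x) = x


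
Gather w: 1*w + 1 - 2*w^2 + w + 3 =-2*w^2 + 2*w + 4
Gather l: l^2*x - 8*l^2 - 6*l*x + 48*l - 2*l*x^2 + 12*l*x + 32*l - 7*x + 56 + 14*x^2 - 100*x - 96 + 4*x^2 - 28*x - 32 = l^2*(x - 8) + l*(-2*x^2 + 6*x + 80) + 18*x^2 - 135*x - 72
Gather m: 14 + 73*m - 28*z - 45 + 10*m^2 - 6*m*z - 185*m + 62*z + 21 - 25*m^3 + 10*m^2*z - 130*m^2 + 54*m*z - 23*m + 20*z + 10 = -25*m^3 + m^2*(10*z - 120) + m*(48*z - 135) + 54*z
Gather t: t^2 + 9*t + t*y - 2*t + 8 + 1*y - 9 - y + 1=t^2 + t*(y + 7)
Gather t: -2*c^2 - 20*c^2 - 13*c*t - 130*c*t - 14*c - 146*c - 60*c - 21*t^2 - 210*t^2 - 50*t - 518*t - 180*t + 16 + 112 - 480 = -22*c^2 - 220*c - 231*t^2 + t*(-143*c - 748) - 352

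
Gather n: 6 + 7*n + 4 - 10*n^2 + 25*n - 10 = -10*n^2 + 32*n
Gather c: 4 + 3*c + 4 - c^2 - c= -c^2 + 2*c + 8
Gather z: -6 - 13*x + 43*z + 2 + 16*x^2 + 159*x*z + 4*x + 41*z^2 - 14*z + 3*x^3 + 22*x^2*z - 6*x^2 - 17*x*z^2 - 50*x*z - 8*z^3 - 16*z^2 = 3*x^3 + 10*x^2 - 9*x - 8*z^3 + z^2*(25 - 17*x) + z*(22*x^2 + 109*x + 29) - 4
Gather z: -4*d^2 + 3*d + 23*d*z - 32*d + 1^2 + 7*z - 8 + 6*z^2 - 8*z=-4*d^2 - 29*d + 6*z^2 + z*(23*d - 1) - 7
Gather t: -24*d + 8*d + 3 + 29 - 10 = 22 - 16*d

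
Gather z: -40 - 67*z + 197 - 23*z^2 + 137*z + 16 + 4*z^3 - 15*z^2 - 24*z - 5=4*z^3 - 38*z^2 + 46*z + 168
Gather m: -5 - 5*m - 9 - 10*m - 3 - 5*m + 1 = -20*m - 16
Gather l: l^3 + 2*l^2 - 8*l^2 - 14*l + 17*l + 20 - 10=l^3 - 6*l^2 + 3*l + 10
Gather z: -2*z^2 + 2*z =-2*z^2 + 2*z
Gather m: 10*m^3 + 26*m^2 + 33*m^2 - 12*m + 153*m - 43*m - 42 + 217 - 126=10*m^3 + 59*m^2 + 98*m + 49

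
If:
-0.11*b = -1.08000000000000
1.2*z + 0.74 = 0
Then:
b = 9.82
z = -0.62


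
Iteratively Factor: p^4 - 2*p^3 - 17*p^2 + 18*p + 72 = (p + 2)*(p^3 - 4*p^2 - 9*p + 36) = (p - 4)*(p + 2)*(p^2 - 9) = (p - 4)*(p - 3)*(p + 2)*(p + 3)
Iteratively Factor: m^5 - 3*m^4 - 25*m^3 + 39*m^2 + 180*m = (m - 4)*(m^4 + m^3 - 21*m^2 - 45*m) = (m - 5)*(m - 4)*(m^3 + 6*m^2 + 9*m) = (m - 5)*(m - 4)*(m + 3)*(m^2 + 3*m) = (m - 5)*(m - 4)*(m + 3)^2*(m)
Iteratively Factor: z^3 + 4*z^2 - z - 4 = (z + 4)*(z^2 - 1) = (z + 1)*(z + 4)*(z - 1)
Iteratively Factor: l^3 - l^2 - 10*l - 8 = (l + 2)*(l^2 - 3*l - 4) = (l - 4)*(l + 2)*(l + 1)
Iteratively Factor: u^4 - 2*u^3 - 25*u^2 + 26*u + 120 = (u + 2)*(u^3 - 4*u^2 - 17*u + 60) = (u - 5)*(u + 2)*(u^2 + u - 12) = (u - 5)*(u - 3)*(u + 2)*(u + 4)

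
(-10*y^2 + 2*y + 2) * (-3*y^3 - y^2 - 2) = 30*y^5 + 4*y^4 - 8*y^3 + 18*y^2 - 4*y - 4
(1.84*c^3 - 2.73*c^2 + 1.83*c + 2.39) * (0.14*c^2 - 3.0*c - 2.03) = 0.2576*c^5 - 5.9022*c^4 + 4.711*c^3 + 0.386499999999999*c^2 - 10.8849*c - 4.8517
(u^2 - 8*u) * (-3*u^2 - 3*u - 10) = -3*u^4 + 21*u^3 + 14*u^2 + 80*u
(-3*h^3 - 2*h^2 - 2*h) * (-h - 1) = 3*h^4 + 5*h^3 + 4*h^2 + 2*h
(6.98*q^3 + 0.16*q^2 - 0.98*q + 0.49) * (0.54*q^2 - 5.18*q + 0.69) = 3.7692*q^5 - 36.07*q^4 + 3.4582*q^3 + 5.4514*q^2 - 3.2144*q + 0.3381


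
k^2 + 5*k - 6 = (k - 1)*(k + 6)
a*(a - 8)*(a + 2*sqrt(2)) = a^3 - 8*a^2 + 2*sqrt(2)*a^2 - 16*sqrt(2)*a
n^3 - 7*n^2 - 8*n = n*(n - 8)*(n + 1)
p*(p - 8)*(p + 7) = p^3 - p^2 - 56*p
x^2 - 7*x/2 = x*(x - 7/2)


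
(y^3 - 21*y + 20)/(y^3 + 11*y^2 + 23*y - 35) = (y - 4)/(y + 7)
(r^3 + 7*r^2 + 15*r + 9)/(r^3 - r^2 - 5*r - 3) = (r^2 + 6*r + 9)/(r^2 - 2*r - 3)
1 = 1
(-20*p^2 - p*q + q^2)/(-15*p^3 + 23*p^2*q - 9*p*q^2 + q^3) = (4*p + q)/(3*p^2 - 4*p*q + q^2)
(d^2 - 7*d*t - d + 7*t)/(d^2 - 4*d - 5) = (-d^2 + 7*d*t + d - 7*t)/(-d^2 + 4*d + 5)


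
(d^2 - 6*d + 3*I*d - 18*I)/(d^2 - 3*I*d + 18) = (d - 6)/(d - 6*I)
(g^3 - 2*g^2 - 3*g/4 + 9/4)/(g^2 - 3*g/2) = g - 1/2 - 3/(2*g)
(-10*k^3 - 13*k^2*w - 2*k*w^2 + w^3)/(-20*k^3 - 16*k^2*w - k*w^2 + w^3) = (k + w)/(2*k + w)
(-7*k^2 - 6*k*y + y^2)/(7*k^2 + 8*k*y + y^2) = (-7*k + y)/(7*k + y)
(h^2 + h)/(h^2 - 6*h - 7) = h/(h - 7)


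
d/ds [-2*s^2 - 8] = -4*s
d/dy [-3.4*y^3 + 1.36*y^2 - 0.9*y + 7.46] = -10.2*y^2 + 2.72*y - 0.9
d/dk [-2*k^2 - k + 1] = -4*k - 1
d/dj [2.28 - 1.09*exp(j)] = -1.09*exp(j)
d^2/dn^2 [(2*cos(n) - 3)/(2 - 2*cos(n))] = (sin(n)^2 - cos(n) + 1)/(2*(cos(n) - 1)^3)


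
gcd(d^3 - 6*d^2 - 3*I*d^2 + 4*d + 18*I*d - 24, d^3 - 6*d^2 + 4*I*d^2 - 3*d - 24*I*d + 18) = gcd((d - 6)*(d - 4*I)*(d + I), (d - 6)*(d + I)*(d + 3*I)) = d^2 + d*(-6 + I) - 6*I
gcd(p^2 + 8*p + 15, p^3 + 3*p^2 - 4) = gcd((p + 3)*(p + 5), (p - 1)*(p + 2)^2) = 1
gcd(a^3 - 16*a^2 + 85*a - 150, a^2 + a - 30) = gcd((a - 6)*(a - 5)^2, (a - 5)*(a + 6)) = a - 5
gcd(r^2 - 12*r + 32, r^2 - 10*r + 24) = r - 4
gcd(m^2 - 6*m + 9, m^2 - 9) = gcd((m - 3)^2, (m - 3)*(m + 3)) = m - 3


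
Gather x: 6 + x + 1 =x + 7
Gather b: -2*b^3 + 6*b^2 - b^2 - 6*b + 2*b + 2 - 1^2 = -2*b^3 + 5*b^2 - 4*b + 1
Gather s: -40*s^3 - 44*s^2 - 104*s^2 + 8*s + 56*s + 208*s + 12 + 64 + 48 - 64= -40*s^3 - 148*s^2 + 272*s + 60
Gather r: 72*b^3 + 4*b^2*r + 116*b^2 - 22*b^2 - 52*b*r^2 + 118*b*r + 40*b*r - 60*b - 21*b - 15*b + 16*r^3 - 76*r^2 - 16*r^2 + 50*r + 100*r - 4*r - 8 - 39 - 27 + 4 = 72*b^3 + 94*b^2 - 96*b + 16*r^3 + r^2*(-52*b - 92) + r*(4*b^2 + 158*b + 146) - 70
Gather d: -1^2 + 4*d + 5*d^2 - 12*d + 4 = 5*d^2 - 8*d + 3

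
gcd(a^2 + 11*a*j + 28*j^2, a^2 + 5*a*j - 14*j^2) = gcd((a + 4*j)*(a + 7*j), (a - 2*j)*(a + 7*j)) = a + 7*j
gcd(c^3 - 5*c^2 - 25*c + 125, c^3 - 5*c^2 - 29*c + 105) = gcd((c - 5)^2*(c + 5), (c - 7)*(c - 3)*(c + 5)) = c + 5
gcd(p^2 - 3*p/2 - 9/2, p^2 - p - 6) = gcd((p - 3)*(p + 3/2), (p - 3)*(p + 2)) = p - 3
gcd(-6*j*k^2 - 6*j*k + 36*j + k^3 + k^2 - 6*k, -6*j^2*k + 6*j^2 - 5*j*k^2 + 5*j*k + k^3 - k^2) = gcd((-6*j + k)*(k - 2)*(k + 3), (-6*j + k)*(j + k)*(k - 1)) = 6*j - k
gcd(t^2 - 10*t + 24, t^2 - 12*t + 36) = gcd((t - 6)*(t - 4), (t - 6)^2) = t - 6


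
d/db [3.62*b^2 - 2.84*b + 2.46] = 7.24*b - 2.84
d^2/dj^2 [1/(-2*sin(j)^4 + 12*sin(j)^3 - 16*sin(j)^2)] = (8*sin(j)^2 - 69*sin(j) + 200 - 174/sin(j) - 160/sin(j)^2 + 384/sin(j)^3 - 192/sin(j)^4)/((sin(j) - 4)^3*(sin(j) - 2)^3)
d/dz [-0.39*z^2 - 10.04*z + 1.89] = -0.78*z - 10.04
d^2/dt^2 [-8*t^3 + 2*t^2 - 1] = 4 - 48*t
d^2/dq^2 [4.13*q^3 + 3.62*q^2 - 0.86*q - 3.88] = 24.78*q + 7.24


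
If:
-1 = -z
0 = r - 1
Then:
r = 1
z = 1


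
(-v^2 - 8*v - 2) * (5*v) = -5*v^3 - 40*v^2 - 10*v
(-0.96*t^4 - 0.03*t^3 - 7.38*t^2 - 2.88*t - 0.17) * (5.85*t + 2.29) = -5.616*t^5 - 2.3739*t^4 - 43.2417*t^3 - 33.7482*t^2 - 7.5897*t - 0.3893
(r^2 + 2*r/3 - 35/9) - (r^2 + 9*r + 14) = -25*r/3 - 161/9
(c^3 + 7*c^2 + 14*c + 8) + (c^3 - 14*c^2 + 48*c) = 2*c^3 - 7*c^2 + 62*c + 8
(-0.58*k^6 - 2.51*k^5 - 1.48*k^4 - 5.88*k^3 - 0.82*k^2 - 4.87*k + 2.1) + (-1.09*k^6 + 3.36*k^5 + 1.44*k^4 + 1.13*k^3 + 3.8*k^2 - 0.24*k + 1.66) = -1.67*k^6 + 0.85*k^5 - 0.04*k^4 - 4.75*k^3 + 2.98*k^2 - 5.11*k + 3.76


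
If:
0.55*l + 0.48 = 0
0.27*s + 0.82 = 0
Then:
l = -0.87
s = -3.04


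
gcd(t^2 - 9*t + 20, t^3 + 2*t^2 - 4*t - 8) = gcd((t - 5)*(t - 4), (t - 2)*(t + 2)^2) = 1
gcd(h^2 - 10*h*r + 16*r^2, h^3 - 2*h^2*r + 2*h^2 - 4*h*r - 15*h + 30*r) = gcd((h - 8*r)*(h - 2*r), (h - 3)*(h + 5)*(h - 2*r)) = -h + 2*r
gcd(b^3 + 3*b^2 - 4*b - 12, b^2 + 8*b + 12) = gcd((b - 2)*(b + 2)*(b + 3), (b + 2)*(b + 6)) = b + 2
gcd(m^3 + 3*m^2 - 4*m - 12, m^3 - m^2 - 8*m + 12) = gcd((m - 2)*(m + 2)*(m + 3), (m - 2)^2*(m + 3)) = m^2 + m - 6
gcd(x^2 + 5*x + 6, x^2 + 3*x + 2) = x + 2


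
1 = 1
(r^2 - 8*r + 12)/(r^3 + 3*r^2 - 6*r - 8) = (r - 6)/(r^2 + 5*r + 4)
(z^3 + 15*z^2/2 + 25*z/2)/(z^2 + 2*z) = (2*z^2 + 15*z + 25)/(2*(z + 2))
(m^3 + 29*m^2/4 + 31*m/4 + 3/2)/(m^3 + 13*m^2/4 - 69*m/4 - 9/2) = (m + 1)/(m - 3)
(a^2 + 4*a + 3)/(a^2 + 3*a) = (a + 1)/a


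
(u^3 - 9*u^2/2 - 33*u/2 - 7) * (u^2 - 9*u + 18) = u^5 - 27*u^4/2 + 42*u^3 + 121*u^2/2 - 234*u - 126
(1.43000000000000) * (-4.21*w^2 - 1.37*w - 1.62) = -6.0203*w^2 - 1.9591*w - 2.3166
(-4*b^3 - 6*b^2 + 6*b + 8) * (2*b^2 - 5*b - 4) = -8*b^5 + 8*b^4 + 58*b^3 + 10*b^2 - 64*b - 32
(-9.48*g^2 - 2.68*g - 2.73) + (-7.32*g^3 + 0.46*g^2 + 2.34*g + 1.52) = -7.32*g^3 - 9.02*g^2 - 0.34*g - 1.21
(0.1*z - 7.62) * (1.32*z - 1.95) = 0.132*z^2 - 10.2534*z + 14.859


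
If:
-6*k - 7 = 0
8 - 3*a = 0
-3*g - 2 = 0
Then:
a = 8/3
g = -2/3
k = -7/6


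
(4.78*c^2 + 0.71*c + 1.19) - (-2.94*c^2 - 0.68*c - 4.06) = 7.72*c^2 + 1.39*c + 5.25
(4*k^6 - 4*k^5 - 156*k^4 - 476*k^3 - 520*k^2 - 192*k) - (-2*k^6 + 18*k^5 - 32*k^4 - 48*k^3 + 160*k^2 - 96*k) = 6*k^6 - 22*k^5 - 124*k^4 - 428*k^3 - 680*k^2 - 96*k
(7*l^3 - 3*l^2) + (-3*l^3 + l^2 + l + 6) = 4*l^3 - 2*l^2 + l + 6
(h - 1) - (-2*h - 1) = 3*h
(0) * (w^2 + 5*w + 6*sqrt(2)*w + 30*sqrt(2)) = 0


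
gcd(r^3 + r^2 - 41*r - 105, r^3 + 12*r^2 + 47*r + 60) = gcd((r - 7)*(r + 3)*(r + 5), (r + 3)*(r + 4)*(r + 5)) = r^2 + 8*r + 15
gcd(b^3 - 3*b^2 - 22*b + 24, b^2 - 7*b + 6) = b^2 - 7*b + 6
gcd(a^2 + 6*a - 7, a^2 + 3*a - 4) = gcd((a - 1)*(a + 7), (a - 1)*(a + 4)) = a - 1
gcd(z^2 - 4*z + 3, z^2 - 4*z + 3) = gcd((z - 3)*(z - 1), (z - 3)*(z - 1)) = z^2 - 4*z + 3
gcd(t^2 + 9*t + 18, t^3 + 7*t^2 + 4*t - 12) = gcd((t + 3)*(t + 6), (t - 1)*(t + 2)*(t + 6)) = t + 6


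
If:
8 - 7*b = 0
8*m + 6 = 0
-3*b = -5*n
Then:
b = 8/7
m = -3/4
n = 24/35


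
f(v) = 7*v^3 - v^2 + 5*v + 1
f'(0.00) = 5.00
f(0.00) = 1.00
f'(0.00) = 5.00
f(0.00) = 1.00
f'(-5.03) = 546.38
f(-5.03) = -940.30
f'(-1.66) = 66.19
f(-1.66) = -42.08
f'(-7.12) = 1083.82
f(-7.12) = -2611.90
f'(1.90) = 77.01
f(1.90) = 54.90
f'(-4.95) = 529.45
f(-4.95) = -897.26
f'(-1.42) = 50.18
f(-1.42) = -28.16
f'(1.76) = 66.53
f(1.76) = 44.86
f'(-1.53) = 57.22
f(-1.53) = -34.06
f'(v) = 21*v^2 - 2*v + 5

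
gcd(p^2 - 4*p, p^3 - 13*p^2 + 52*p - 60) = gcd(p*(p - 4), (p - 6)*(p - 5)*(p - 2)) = 1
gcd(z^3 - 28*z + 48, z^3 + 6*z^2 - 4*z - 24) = z^2 + 4*z - 12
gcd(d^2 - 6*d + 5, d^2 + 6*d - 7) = d - 1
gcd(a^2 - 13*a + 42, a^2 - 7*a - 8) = 1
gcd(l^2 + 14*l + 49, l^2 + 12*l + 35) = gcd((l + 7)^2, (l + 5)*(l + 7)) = l + 7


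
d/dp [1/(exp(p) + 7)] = -exp(p)/(exp(p) + 7)^2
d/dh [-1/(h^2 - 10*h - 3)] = 2*(h - 5)/(-h^2 + 10*h + 3)^2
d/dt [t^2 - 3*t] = 2*t - 3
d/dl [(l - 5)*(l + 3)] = 2*l - 2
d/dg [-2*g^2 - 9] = -4*g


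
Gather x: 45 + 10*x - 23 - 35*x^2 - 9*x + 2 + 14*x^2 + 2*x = -21*x^2 + 3*x + 24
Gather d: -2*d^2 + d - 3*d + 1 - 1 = -2*d^2 - 2*d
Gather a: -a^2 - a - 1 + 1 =-a^2 - a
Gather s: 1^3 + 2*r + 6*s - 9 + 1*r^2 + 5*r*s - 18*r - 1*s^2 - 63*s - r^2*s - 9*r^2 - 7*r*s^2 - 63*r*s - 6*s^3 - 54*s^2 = -8*r^2 - 16*r - 6*s^3 + s^2*(-7*r - 55) + s*(-r^2 - 58*r - 57) - 8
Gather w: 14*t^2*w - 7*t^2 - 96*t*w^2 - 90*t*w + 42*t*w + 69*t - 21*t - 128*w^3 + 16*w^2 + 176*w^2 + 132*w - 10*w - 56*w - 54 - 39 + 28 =-7*t^2 + 48*t - 128*w^3 + w^2*(192 - 96*t) + w*(14*t^2 - 48*t + 66) - 65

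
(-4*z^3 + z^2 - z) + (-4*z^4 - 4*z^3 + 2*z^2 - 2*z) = -4*z^4 - 8*z^3 + 3*z^2 - 3*z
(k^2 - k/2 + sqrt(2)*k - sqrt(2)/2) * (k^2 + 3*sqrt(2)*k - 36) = k^4 - k^3/2 + 4*sqrt(2)*k^3 - 30*k^2 - 2*sqrt(2)*k^2 - 36*sqrt(2)*k + 15*k + 18*sqrt(2)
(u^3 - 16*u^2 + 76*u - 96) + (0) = u^3 - 16*u^2 + 76*u - 96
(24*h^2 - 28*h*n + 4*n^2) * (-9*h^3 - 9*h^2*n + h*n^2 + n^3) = -216*h^5 + 36*h^4*n + 240*h^3*n^2 - 40*h^2*n^3 - 24*h*n^4 + 4*n^5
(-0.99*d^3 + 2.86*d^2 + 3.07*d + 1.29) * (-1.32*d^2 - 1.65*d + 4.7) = 1.3068*d^5 - 2.1417*d^4 - 13.4244*d^3 + 6.6737*d^2 + 12.3005*d + 6.063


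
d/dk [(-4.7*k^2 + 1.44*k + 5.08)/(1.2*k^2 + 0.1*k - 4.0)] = (-2.198*k^2 + 25.408*k - 6.268)/(1.44*k^4 + 0.24*k^3 - 9.59*k^2 - 0.8*k + 16.0)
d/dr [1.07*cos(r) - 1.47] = -1.07*sin(r)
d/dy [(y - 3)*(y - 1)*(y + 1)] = 3*y^2 - 6*y - 1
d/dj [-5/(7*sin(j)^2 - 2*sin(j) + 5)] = 10*(7*sin(j) - 1)*cos(j)/(7*sin(j)^2 - 2*sin(j) + 5)^2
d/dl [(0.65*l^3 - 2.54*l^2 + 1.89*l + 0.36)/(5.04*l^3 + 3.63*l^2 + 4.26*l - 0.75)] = (15.1611*l^4 - 13.5132*l^3 - 24.5868*l^2 + 1.1964*l - 2.9511)/(25.4016*l^6 + 36.5904*l^5 + 56.1177*l^4 + 23.3676*l^3 + 12.7026*l^2 - 6.39*l + 0.5625)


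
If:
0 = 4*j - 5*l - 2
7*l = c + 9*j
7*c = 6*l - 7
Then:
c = -227/143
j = -51/143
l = -98/143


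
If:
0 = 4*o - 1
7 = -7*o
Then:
No Solution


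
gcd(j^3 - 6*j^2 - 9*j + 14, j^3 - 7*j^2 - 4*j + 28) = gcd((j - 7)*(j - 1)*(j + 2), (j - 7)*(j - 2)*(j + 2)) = j^2 - 5*j - 14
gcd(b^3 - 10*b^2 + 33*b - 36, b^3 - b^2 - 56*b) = 1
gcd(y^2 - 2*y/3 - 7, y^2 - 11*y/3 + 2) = y - 3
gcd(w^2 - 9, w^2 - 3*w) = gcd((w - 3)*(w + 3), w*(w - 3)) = w - 3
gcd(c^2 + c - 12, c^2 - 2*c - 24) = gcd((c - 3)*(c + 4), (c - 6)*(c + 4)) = c + 4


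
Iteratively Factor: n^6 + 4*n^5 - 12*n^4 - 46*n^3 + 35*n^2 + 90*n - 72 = (n - 3)*(n^5 + 7*n^4 + 9*n^3 - 19*n^2 - 22*n + 24) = (n - 3)*(n + 2)*(n^4 + 5*n^3 - n^2 - 17*n + 12) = (n - 3)*(n - 1)*(n + 2)*(n^3 + 6*n^2 + 5*n - 12) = (n - 3)*(n - 1)*(n + 2)*(n + 3)*(n^2 + 3*n - 4) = (n - 3)*(n - 1)*(n + 2)*(n + 3)*(n + 4)*(n - 1)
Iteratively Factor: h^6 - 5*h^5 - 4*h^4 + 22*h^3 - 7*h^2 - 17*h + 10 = (h - 1)*(h^5 - 4*h^4 - 8*h^3 + 14*h^2 + 7*h - 10) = (h - 1)^2*(h^4 - 3*h^3 - 11*h^2 + 3*h + 10) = (h - 5)*(h - 1)^2*(h^3 + 2*h^2 - h - 2) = (h - 5)*(h - 1)^2*(h + 1)*(h^2 + h - 2) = (h - 5)*(h - 1)^3*(h + 1)*(h + 2)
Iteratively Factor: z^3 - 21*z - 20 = (z + 1)*(z^2 - z - 20) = (z + 1)*(z + 4)*(z - 5)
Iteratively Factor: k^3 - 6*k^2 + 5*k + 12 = (k + 1)*(k^2 - 7*k + 12) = (k - 3)*(k + 1)*(k - 4)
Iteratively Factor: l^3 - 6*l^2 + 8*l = (l - 4)*(l^2 - 2*l) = (l - 4)*(l - 2)*(l)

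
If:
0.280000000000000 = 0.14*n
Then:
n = 2.00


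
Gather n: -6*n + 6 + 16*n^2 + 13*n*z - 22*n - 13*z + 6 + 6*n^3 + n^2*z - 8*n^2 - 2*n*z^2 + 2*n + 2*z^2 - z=6*n^3 + n^2*(z + 8) + n*(-2*z^2 + 13*z - 26) + 2*z^2 - 14*z + 12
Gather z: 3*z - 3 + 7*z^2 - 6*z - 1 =7*z^2 - 3*z - 4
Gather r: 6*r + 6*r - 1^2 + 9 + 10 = 12*r + 18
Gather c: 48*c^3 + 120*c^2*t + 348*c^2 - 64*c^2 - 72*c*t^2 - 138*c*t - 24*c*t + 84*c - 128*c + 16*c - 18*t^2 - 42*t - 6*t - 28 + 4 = 48*c^3 + c^2*(120*t + 284) + c*(-72*t^2 - 162*t - 28) - 18*t^2 - 48*t - 24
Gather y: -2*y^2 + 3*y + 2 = -2*y^2 + 3*y + 2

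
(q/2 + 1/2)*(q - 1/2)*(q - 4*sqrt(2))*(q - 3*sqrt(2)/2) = q^4/2 - 11*sqrt(2)*q^3/4 + q^3/4 - 11*sqrt(2)*q^2/8 + 23*q^2/4 + 11*sqrt(2)*q/8 + 3*q - 3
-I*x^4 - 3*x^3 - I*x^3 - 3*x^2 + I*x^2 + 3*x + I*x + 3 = (x + 1)^2*(x - 3*I)*(-I*x + I)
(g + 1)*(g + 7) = g^2 + 8*g + 7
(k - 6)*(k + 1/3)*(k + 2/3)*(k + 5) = k^4 - 277*k^2/9 - 272*k/9 - 20/3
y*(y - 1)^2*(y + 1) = y^4 - y^3 - y^2 + y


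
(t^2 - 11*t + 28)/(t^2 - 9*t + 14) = (t - 4)/(t - 2)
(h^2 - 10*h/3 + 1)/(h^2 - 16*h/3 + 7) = (3*h - 1)/(3*h - 7)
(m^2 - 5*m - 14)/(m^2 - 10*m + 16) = (m^2 - 5*m - 14)/(m^2 - 10*m + 16)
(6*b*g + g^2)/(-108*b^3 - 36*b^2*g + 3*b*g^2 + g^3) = -g/(18*b^2 + 3*b*g - g^2)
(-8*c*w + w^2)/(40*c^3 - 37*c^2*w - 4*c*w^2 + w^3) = w/(-5*c^2 + 4*c*w + w^2)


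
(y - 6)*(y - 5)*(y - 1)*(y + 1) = y^4 - 11*y^3 + 29*y^2 + 11*y - 30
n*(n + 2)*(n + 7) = n^3 + 9*n^2 + 14*n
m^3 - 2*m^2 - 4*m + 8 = (m - 2)^2*(m + 2)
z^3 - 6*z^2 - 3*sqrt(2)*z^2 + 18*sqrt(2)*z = z*(z - 6)*(z - 3*sqrt(2))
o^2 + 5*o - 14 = (o - 2)*(o + 7)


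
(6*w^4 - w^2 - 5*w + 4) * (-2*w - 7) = -12*w^5 - 42*w^4 + 2*w^3 + 17*w^2 + 27*w - 28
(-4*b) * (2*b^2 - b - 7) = -8*b^3 + 4*b^2 + 28*b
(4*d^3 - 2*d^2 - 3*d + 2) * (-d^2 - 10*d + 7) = -4*d^5 - 38*d^4 + 51*d^3 + 14*d^2 - 41*d + 14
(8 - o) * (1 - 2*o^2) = 2*o^3 - 16*o^2 - o + 8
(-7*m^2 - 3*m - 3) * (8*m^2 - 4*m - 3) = -56*m^4 + 4*m^3 + 9*m^2 + 21*m + 9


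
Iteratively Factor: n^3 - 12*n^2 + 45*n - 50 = (n - 2)*(n^2 - 10*n + 25) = (n - 5)*(n - 2)*(n - 5)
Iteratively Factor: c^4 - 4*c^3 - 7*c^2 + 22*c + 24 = (c + 1)*(c^3 - 5*c^2 - 2*c + 24) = (c + 1)*(c + 2)*(c^2 - 7*c + 12) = (c - 4)*(c + 1)*(c + 2)*(c - 3)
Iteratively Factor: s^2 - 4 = (s - 2)*(s + 2)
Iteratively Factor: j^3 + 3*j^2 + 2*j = (j + 1)*(j^2 + 2*j) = (j + 1)*(j + 2)*(j)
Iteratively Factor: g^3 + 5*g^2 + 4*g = (g + 4)*(g^2 + g) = g*(g + 4)*(g + 1)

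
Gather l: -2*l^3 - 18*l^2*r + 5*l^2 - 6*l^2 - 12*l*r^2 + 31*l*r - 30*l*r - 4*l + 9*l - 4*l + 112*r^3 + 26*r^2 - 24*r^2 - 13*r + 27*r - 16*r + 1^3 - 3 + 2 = -2*l^3 + l^2*(-18*r - 1) + l*(-12*r^2 + r + 1) + 112*r^3 + 2*r^2 - 2*r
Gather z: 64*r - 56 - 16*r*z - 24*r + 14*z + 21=40*r + z*(14 - 16*r) - 35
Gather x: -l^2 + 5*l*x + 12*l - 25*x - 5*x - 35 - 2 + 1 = -l^2 + 12*l + x*(5*l - 30) - 36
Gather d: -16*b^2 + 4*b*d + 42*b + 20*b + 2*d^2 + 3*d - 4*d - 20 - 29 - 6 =-16*b^2 + 62*b + 2*d^2 + d*(4*b - 1) - 55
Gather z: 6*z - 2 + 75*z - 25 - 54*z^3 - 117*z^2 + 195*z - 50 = -54*z^3 - 117*z^2 + 276*z - 77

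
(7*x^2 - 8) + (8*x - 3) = 7*x^2 + 8*x - 11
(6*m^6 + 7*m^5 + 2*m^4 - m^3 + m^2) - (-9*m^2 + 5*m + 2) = 6*m^6 + 7*m^5 + 2*m^4 - m^3 + 10*m^2 - 5*m - 2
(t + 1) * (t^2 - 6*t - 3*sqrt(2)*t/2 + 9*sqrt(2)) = t^3 - 5*t^2 - 3*sqrt(2)*t^2/2 - 6*t + 15*sqrt(2)*t/2 + 9*sqrt(2)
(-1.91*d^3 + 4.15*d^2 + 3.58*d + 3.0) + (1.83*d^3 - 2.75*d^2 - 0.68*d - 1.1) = -0.0799999999999998*d^3 + 1.4*d^2 + 2.9*d + 1.9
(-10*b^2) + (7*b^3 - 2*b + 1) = 7*b^3 - 10*b^2 - 2*b + 1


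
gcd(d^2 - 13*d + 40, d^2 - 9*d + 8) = d - 8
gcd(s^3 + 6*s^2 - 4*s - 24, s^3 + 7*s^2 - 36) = s^2 + 4*s - 12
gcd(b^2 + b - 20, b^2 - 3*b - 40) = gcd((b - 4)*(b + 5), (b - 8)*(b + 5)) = b + 5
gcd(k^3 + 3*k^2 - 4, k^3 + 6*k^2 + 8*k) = k + 2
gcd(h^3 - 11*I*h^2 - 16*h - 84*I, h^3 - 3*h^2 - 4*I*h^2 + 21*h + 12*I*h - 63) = h - 7*I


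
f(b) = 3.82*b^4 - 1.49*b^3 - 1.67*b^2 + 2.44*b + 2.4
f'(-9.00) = -11468.69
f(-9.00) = 25994.40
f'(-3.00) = -440.33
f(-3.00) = 329.70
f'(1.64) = 52.34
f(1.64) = 22.97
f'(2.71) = 264.67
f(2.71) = 173.13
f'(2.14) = 124.57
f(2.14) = 65.49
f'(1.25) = 21.12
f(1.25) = 9.26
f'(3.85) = 795.30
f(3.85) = 741.29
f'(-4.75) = -1720.14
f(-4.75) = 2057.45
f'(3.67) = 685.28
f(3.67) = 608.20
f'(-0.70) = -2.65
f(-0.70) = 1.30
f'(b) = 15.28*b^3 - 4.47*b^2 - 3.34*b + 2.44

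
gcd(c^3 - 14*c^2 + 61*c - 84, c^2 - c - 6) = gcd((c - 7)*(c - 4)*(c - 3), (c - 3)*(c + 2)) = c - 3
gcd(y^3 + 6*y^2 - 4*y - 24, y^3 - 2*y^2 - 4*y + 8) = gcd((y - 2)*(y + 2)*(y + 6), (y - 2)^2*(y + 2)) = y^2 - 4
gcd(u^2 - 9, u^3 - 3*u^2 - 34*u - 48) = u + 3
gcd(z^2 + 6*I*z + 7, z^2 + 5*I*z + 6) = z - I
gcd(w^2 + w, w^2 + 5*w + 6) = 1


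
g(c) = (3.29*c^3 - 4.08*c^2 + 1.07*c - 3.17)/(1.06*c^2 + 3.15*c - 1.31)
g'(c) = (-2.12*c - 3.15)*(3.29*c^3 - 4.08*c^2 + 1.07*c - 3.17)/(1.06*c^2 + 3.15*c - 1.31)^2 + (9.87*c^2 - 8.16*c + 1.07)/(1.06*c^2 + 3.15*c - 1.31) = (3.4874*c^4 + 20.727*c^3 - 26.9159*c^2 + 17.41*c + 8.5838)/(1.1236*c^4 + 6.678*c^3 + 7.1453*c^2 - 8.253*c + 1.7161)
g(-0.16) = 1.94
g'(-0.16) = 1.57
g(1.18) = -0.56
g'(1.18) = 2.15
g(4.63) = 6.69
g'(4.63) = 2.45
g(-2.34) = 24.39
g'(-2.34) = -41.15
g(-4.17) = -79.55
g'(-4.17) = -61.69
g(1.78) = 0.57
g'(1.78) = 1.81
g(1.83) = 0.66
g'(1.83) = 1.82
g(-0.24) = 1.85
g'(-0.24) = 0.64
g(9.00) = 18.37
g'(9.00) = 2.82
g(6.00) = 10.17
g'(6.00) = 2.62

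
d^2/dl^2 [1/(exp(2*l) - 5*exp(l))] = ((5 - 4*exp(l))*(exp(l) - 5) + 2*(2*exp(l) - 5)^2)*exp(-l)/(exp(l) - 5)^3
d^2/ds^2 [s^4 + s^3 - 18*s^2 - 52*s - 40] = 12*s^2 + 6*s - 36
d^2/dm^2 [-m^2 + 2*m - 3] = -2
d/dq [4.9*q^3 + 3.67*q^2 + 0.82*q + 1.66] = 14.7*q^2 + 7.34*q + 0.82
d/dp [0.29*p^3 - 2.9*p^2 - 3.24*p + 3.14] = 0.87*p^2 - 5.8*p - 3.24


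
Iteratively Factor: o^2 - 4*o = (o - 4)*(o)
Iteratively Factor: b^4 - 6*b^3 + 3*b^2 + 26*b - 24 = (b - 4)*(b^3 - 2*b^2 - 5*b + 6) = (b - 4)*(b + 2)*(b^2 - 4*b + 3) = (b - 4)*(b - 3)*(b + 2)*(b - 1)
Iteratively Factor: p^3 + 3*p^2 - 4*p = (p + 4)*(p^2 - p) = (p - 1)*(p + 4)*(p)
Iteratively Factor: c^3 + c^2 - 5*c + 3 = (c - 1)*(c^2 + 2*c - 3) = (c - 1)*(c + 3)*(c - 1)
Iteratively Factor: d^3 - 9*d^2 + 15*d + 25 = (d - 5)*(d^2 - 4*d - 5) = (d - 5)^2*(d + 1)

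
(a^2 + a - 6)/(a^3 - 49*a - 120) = (a - 2)/(a^2 - 3*a - 40)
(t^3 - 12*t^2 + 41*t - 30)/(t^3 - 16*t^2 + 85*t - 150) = (t - 1)/(t - 5)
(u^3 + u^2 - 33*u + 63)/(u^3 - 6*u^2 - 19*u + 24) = (u^3 + u^2 - 33*u + 63)/(u^3 - 6*u^2 - 19*u + 24)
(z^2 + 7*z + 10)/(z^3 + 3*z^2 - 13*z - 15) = (z + 2)/(z^2 - 2*z - 3)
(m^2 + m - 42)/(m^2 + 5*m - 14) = (m - 6)/(m - 2)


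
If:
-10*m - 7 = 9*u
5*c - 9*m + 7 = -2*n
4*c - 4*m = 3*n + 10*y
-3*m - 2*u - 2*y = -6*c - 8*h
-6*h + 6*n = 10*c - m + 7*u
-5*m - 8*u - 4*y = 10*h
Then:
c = -14343/16384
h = 16527/32768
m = -1513/16384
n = -28295/16384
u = -5531/8192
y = 6713/32768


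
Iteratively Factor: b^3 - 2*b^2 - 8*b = (b - 4)*(b^2 + 2*b) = (b - 4)*(b + 2)*(b)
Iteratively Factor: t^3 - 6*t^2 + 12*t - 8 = (t - 2)*(t^2 - 4*t + 4) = (t - 2)^2*(t - 2)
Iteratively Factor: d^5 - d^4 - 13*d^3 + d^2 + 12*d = (d)*(d^4 - d^3 - 13*d^2 + d + 12) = d*(d - 1)*(d^3 - 13*d - 12) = d*(d - 1)*(d + 3)*(d^2 - 3*d - 4) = d*(d - 1)*(d + 1)*(d + 3)*(d - 4)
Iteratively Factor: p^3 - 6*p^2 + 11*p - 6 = (p - 1)*(p^2 - 5*p + 6) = (p - 2)*(p - 1)*(p - 3)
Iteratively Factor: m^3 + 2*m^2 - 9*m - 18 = (m - 3)*(m^2 + 5*m + 6) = (m - 3)*(m + 2)*(m + 3)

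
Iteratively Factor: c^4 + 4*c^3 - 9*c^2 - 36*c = (c)*(c^3 + 4*c^2 - 9*c - 36) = c*(c + 4)*(c^2 - 9) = c*(c - 3)*(c + 4)*(c + 3)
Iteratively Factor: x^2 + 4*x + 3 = (x + 3)*(x + 1)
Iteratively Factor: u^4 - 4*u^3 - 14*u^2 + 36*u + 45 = (u - 5)*(u^3 + u^2 - 9*u - 9) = (u - 5)*(u + 1)*(u^2 - 9) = (u - 5)*(u - 3)*(u + 1)*(u + 3)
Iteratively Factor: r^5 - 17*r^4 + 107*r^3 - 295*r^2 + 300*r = (r)*(r^4 - 17*r^3 + 107*r^2 - 295*r + 300) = r*(r - 5)*(r^3 - 12*r^2 + 47*r - 60) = r*(r - 5)*(r - 4)*(r^2 - 8*r + 15) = r*(r - 5)^2*(r - 4)*(r - 3)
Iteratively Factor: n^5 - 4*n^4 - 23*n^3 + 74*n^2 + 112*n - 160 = (n + 2)*(n^4 - 6*n^3 - 11*n^2 + 96*n - 80) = (n - 4)*(n + 2)*(n^3 - 2*n^2 - 19*n + 20) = (n - 4)*(n + 2)*(n + 4)*(n^2 - 6*n + 5) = (n - 4)*(n - 1)*(n + 2)*(n + 4)*(n - 5)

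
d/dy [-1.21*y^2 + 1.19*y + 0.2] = 1.19 - 2.42*y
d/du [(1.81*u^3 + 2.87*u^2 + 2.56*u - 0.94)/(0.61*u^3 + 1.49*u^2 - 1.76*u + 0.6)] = (-4.44089209850063e-16*u^5 + 0.946199999999999*u^4 - 9.4944*u^3 - 3.8874*u^2 + 6.2452*u - 0.1184)/(0.3721*u^6 + 1.8178*u^5 + 0.0729000000000002*u^4 - 4.5128*u^3 + 4.8856*u^2 - 2.112*u + 0.36)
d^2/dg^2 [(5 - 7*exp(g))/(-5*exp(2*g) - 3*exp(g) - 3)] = (175*exp(4*g) - 605*exp(3*g) - 855*exp(2*g) + 192*exp(g) + 108)*exp(g)/(125*exp(6*g) + 225*exp(5*g) + 360*exp(4*g) + 297*exp(3*g) + 216*exp(2*g) + 81*exp(g) + 27)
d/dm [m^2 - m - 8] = 2*m - 1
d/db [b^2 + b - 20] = 2*b + 1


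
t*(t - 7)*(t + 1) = t^3 - 6*t^2 - 7*t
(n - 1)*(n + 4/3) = n^2 + n/3 - 4/3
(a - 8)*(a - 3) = a^2 - 11*a + 24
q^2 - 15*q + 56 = (q - 8)*(q - 7)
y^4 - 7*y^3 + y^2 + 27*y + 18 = (y - 6)*(y - 3)*(y + 1)^2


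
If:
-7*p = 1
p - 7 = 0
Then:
No Solution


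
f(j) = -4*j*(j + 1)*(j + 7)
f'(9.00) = -1576.00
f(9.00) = -5760.00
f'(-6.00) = -76.00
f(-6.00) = -120.00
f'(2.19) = -225.71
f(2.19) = -256.81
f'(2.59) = -274.26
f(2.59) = -356.68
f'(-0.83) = 16.85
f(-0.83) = 3.48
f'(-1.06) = 26.36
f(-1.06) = -1.51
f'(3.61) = -415.43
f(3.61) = -706.29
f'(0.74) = -81.93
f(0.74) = -39.86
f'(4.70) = -593.88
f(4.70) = -1253.77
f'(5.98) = -839.84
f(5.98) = -2167.16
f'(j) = -4*j*(j + 1) - 4*j*(j + 7) - 4*(j + 1)*(j + 7) = -12*j^2 - 64*j - 28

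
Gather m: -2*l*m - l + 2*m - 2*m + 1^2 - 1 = -2*l*m - l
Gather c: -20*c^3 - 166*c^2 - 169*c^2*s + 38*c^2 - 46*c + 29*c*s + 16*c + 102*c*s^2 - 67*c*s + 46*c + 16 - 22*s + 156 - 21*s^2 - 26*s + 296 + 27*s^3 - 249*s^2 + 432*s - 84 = -20*c^3 + c^2*(-169*s - 128) + c*(102*s^2 - 38*s + 16) + 27*s^3 - 270*s^2 + 384*s + 384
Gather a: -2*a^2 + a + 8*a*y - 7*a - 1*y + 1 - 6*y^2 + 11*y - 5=-2*a^2 + a*(8*y - 6) - 6*y^2 + 10*y - 4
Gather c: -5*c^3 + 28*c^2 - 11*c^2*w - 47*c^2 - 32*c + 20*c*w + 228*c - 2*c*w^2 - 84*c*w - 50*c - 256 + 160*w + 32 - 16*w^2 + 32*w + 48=-5*c^3 + c^2*(-11*w - 19) + c*(-2*w^2 - 64*w + 146) - 16*w^2 + 192*w - 176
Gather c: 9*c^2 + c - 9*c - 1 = 9*c^2 - 8*c - 1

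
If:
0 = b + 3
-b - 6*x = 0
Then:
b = -3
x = 1/2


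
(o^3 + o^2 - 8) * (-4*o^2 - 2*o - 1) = -4*o^5 - 6*o^4 - 3*o^3 + 31*o^2 + 16*o + 8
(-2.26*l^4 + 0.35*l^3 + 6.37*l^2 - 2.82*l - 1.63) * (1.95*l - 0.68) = -4.407*l^5 + 2.2193*l^4 + 12.1835*l^3 - 9.8306*l^2 - 1.2609*l + 1.1084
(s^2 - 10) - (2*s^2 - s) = -s^2 + s - 10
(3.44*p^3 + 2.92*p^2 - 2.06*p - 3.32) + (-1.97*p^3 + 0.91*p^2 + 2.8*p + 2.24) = 1.47*p^3 + 3.83*p^2 + 0.74*p - 1.08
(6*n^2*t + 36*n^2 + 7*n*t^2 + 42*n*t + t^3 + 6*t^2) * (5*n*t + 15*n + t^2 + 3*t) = 30*n^3*t^2 + 270*n^3*t + 540*n^3 + 41*n^2*t^3 + 369*n^2*t^2 + 738*n^2*t + 12*n*t^4 + 108*n*t^3 + 216*n*t^2 + t^5 + 9*t^4 + 18*t^3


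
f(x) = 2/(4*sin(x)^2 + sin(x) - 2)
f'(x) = 2*(-8*sin(x)*cos(x) - cos(x))/(4*sin(x)^2 + sin(x) - 2)^2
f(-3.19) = -1.03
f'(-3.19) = 0.73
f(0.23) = -1.28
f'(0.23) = -2.25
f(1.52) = 0.67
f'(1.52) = -0.10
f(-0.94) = -10.05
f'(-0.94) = 162.72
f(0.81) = 2.43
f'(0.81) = -13.84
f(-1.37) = 2.32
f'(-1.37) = 3.68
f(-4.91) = 0.71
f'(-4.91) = -0.43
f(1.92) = 0.81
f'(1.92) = 0.95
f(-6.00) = -1.42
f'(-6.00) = -3.13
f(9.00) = -2.20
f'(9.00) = 9.49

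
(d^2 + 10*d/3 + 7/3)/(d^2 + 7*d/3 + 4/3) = (3*d + 7)/(3*d + 4)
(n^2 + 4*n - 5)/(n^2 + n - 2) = (n + 5)/(n + 2)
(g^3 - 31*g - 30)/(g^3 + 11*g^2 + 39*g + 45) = (g^2 - 5*g - 6)/(g^2 + 6*g + 9)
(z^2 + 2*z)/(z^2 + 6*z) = (z + 2)/(z + 6)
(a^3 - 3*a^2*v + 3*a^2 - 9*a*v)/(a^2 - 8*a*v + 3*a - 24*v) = a*(-a + 3*v)/(-a + 8*v)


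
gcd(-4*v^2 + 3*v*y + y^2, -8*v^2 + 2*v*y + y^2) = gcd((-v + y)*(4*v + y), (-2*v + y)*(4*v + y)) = 4*v + y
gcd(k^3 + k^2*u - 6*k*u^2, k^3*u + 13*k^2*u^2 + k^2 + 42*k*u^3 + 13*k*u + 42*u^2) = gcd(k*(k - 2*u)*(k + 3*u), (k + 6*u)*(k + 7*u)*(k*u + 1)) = 1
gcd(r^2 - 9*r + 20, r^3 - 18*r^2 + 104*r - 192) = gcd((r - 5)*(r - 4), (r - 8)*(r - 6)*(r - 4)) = r - 4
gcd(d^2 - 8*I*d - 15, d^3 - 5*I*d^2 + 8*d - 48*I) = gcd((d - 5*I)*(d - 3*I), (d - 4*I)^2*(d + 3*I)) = 1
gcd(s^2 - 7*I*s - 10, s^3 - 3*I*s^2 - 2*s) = s - 2*I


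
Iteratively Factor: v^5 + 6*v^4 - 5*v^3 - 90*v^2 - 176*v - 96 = (v + 3)*(v^4 + 3*v^3 - 14*v^2 - 48*v - 32) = (v + 2)*(v + 3)*(v^3 + v^2 - 16*v - 16) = (v - 4)*(v + 2)*(v + 3)*(v^2 + 5*v + 4) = (v - 4)*(v + 2)*(v + 3)*(v + 4)*(v + 1)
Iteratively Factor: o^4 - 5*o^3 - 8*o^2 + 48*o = (o - 4)*(o^3 - o^2 - 12*o) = o*(o - 4)*(o^2 - o - 12) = o*(o - 4)*(o + 3)*(o - 4)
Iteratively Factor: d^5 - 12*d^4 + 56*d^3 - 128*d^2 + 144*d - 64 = (d - 2)*(d^4 - 10*d^3 + 36*d^2 - 56*d + 32) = (d - 4)*(d - 2)*(d^3 - 6*d^2 + 12*d - 8) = (d - 4)*(d - 2)^2*(d^2 - 4*d + 4) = (d - 4)*(d - 2)^3*(d - 2)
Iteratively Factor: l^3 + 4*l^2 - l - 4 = (l + 4)*(l^2 - 1) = (l + 1)*(l + 4)*(l - 1)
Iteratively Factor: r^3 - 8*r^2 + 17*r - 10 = (r - 1)*(r^2 - 7*r + 10) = (r - 2)*(r - 1)*(r - 5)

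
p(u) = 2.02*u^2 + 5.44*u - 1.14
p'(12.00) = 53.92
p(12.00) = 355.02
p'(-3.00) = -6.68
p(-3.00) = 0.72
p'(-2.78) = -5.79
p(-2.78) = -0.65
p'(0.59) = 7.82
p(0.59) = 2.77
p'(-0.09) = 5.08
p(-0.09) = -1.61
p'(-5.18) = -15.49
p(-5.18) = 24.88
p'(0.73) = 8.39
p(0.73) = 3.91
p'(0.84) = 8.83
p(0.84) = 4.85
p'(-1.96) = -2.48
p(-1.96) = -4.04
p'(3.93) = 21.32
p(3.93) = 51.44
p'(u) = 4.04*u + 5.44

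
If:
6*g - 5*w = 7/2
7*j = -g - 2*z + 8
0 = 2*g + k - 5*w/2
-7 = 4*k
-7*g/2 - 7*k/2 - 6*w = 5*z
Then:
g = 0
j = 387/700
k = -7/4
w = -7/10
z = 413/200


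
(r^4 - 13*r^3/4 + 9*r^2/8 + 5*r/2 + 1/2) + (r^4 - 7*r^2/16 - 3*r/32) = 2*r^4 - 13*r^3/4 + 11*r^2/16 + 77*r/32 + 1/2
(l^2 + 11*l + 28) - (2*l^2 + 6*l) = -l^2 + 5*l + 28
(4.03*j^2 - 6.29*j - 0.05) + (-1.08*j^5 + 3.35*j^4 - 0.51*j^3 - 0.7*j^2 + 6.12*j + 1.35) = -1.08*j^5 + 3.35*j^4 - 0.51*j^3 + 3.33*j^2 - 0.17*j + 1.3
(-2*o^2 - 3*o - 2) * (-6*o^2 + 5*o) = 12*o^4 + 8*o^3 - 3*o^2 - 10*o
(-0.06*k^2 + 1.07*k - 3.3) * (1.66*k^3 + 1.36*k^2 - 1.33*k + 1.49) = -0.0996*k^5 + 1.6946*k^4 - 3.943*k^3 - 6.0005*k^2 + 5.9833*k - 4.917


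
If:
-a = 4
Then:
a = -4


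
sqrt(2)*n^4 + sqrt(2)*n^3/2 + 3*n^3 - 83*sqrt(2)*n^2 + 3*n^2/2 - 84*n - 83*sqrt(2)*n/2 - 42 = (n + 1/2)*(n - 6*sqrt(2))*(n + 7*sqrt(2))*(sqrt(2)*n + 1)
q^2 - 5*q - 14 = (q - 7)*(q + 2)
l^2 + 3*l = l*(l + 3)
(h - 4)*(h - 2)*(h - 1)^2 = h^4 - 8*h^3 + 21*h^2 - 22*h + 8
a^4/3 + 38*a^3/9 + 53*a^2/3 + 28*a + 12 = (a/3 + 1)*(a + 2/3)*(a + 3)*(a + 6)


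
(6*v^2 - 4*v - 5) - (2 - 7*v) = 6*v^2 + 3*v - 7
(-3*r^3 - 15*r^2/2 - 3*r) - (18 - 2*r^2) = -3*r^3 - 11*r^2/2 - 3*r - 18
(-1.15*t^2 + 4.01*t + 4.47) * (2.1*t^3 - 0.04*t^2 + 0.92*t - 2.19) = -2.415*t^5 + 8.467*t^4 + 8.1686*t^3 + 6.0289*t^2 - 4.6695*t - 9.7893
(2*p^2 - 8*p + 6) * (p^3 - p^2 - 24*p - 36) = 2*p^5 - 10*p^4 - 34*p^3 + 114*p^2 + 144*p - 216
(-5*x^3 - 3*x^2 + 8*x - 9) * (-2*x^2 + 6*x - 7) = 10*x^5 - 24*x^4 + x^3 + 87*x^2 - 110*x + 63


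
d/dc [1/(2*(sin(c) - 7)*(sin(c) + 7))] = -sin(2*c)/(2*(sin(c) - 7)^2*(sin(c) + 7)^2)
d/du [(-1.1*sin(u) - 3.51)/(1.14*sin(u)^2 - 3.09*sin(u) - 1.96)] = (1.254*sin(u)^2 + 8.0028*sin(u) - 8.6899)*cos(u)/(1.2996*sin(u)^4 - 7.0452*sin(u)^3 + 5.0793*sin(u)^2 + 12.1128*sin(u) + 3.8416)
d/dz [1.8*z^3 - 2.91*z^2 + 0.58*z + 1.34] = 5.4*z^2 - 5.82*z + 0.58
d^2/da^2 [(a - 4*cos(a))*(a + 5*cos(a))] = -a*cos(a) - 80*sin(a)^2 - 2*sin(a) + 42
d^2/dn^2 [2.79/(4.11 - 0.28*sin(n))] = (0.218736*sin(n)^2 + 3.210732*sin(n) - 0.437472)/(0.28*sin(n) - 4.11)^3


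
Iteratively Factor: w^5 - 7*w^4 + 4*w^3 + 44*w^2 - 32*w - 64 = (w + 1)*(w^4 - 8*w^3 + 12*w^2 + 32*w - 64) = (w - 2)*(w + 1)*(w^3 - 6*w^2 + 32) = (w - 2)*(w + 1)*(w + 2)*(w^2 - 8*w + 16) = (w - 4)*(w - 2)*(w + 1)*(w + 2)*(w - 4)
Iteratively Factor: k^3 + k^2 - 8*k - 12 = (k - 3)*(k^2 + 4*k + 4) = (k - 3)*(k + 2)*(k + 2)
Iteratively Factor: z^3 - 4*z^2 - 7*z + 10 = (z - 5)*(z^2 + z - 2) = (z - 5)*(z - 1)*(z + 2)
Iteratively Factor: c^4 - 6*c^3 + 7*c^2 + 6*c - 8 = (c + 1)*(c^3 - 7*c^2 + 14*c - 8) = (c - 4)*(c + 1)*(c^2 - 3*c + 2) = (c - 4)*(c - 2)*(c + 1)*(c - 1)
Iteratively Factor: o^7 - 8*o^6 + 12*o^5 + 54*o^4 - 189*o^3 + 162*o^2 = (o - 3)*(o^6 - 5*o^5 - 3*o^4 + 45*o^3 - 54*o^2) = o*(o - 3)*(o^5 - 5*o^4 - 3*o^3 + 45*o^2 - 54*o) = o*(o - 3)^2*(o^4 - 2*o^3 - 9*o^2 + 18*o) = o*(o - 3)^2*(o + 3)*(o^3 - 5*o^2 + 6*o) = o*(o - 3)^3*(o + 3)*(o^2 - 2*o) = o*(o - 3)^3*(o - 2)*(o + 3)*(o)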